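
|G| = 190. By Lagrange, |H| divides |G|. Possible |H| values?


Lagrange's theorem: |H| divides |G|
|G| = 190
Divisors of 190: 1, 2, 5, 10, 19, 38, 95, 190

Possible subgroup orders: {1, 2, 5, 10, 19, 38, 95, 190}


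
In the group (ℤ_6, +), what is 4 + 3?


Operation: addition mod 6
4 + 3 = (a + b) mod 6 with a = 4, b = 3

4 + 3 = 1


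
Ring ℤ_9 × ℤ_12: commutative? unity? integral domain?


Direct product ring; commutative with unity (1,1); but (1,0)·(0,1) = (0,0) gives zero divisors, so not an integral domain
Commutative: Yes
Integral domain: No
Has unity: Yes

ℤ_9 × ℤ_12: Commutative=Yes, Unity=Yes


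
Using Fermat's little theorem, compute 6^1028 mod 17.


Fermat's little theorem: if p is prime and gcd(a,p)=1, then a^(p-1) ≡ 1 (mod p)
p = 17 is prime, gcd(6,17) = 1
Reduce exponent: 1028 mod 16 = 4
So 6^1028 ≡ 6^4 (mod 17)
6^4 mod 17 = 4

6^1028 ≡ 4 (mod 17)


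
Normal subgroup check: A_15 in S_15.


H = A_15 in S_15
A_15 has index 2 in S_15, and every subgroup of index 2 is normal

Yes, normal subgroup


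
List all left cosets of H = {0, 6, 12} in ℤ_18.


H = {0, 6, 12}, |H| = 3
Number of cosets = |G|/|H| = 18/3 = 6
0 + H = {0, 6, 12}
1 + H = {1, 7, 13}
2 + H = {2, 8, 14}
3 + H = {3, 9, 15}
4 + H = {4, 10, 16}
5 + H = {5, 11, 17}

Cosets: 0+H={0,6,12}; 1+H={1,7,13}; 2+H={2,8,14}; 3+H={3,9,15}; 4+H={4,10,16}; 5+H={5,11,17}


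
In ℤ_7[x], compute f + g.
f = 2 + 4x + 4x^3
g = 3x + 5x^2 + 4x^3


Add coefficients mod 7:
x^0: 2 + 0 = 2 (mod 7)
x^1: 4 + 3 = 0 (mod 7)
x^2: 0 + 5 = 5 (mod 7)
x^3: 4 + 4 = 1 (mod 7)
Result: 2 + 5x^2 + x^3

f + g = 2 + 5x^2 + x^3


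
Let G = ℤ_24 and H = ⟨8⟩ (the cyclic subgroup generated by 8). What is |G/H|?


|⟨8⟩| = n / gcd(8, 24) = 24 / 8 = 3
H is normal (ℤ_24 is abelian).
|G/H| = |G| / |H| = 24 / 3 = 8

|G/H| = 8


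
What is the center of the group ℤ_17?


Z(G) = {g ∈ G | gx = xg for all x ∈ G}
ℤ_17 is abelian, so Z(G) = G

Z(ℤ_17) = ℤ_17


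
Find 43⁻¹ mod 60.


Use the extended Euclidean algorithm to write 1 = 43·s + 60·t; then s mod 60 is the inverse.
Euclidean algorithm:
  43 = 0·60 + 43
  60 = 1·43 + 17
  43 = 2·17 + 9
  17 = 1·9 + 8
  9 = 1·8 + 1
  8 = 8·1 + 0
gcd(43,60) = 1
Back-substitution gives: 43·(7) + 60·(-5) = 1
So 43⁻¹ ≡ 7 ≡ 7 (mod 60)
Check: 43 × 7 = 301 ≡ 1 (mod 60) ✓

43⁻¹ ≡ 7 (mod 60)


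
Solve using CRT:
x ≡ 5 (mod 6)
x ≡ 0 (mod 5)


m₁ = 6, m₂ = 5, gcd = 1, so CRT applies. M = m₁·m₂ = 30
Let M₁ = M/m₁ = 5, M₂ = M/m₂ = 6
Find y₁ ≡ M₁⁻¹ (mod m₁): 5⁻¹ ≡ 5 (mod 6)
Find y₂ ≡ M₂⁻¹ (mod m₂): 6⁻¹ ≡ 1 (mod 5)
x = a₁·M₁·y₁ + a₂·M₂·y₂ = 5·5·5 + 0·6·1 = 125
Reduce mod 30: x ≡ 5
Check: 5 mod 6 = 5 ✓, 5 mod 5 = 0 ✓

x ≡ 5 (mod 30)


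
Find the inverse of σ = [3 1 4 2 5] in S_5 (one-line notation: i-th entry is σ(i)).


To find σ⁻¹, swap domain and range:
σ(1) = 3 → σ⁻¹(3) = 1
σ(2) = 1 → σ⁻¹(1) = 2
σ(3) = 4 → σ⁻¹(4) = 3
σ(4) = 2 → σ⁻¹(2) = 4
σ(5) = 5 → σ⁻¹(5) = 5

σ⁻¹ = [2 4 1 3 5]


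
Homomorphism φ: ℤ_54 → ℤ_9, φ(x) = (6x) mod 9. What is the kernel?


Kernel = preimage of identity
ker(φ) = {x ∈ ℤ_54 : 6x ≡ 0 (mod 9)}. Since 9 | 54, φ is well-defined. The kernel is the cyclic subgroup ⟨3⟩ of ℤ_54 (order 18), i.e. {0, 3, 6, 9, 12, 15, 18, 21, 24, 27, 30, 33, 36, 39, 42, 45, 48, 51}

ker(φ) = {0, 3, 6, 9, 12, 15, 18, 21, 24, 27, 30, 33, 36, 39, 42, 45, 48, 51}


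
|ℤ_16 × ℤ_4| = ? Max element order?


|ℤ_16 × ℤ_4| = 16 × 4 = 64
Max element order = lcm(16,4) = 16
Cyclic? No (gcd=4)

|ℤ_16×ℤ_4| = 64, max element order = 16


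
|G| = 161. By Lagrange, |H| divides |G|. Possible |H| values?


Lagrange's theorem: |H| divides |G|
|G| = 161
Divisors of 161: 1, 7, 23, 161

Possible subgroup orders: {1, 7, 23, 161}


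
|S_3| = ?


|S_n| = n! (number of permutations of n symbols)
|S_3| = 3! = 6

|S_3| = 6


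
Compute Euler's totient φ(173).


Factor n: 173 = 173
φ(n) = n · ∏(1 - 1/p) over distinct primes p | n
φ(173) = 173 · (1 - 1/173) = 172

φ(173) = 172


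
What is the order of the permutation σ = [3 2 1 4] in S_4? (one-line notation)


Cycle decomposition: (1 3)
Cycle lengths: 2
Order = lcm(2) = 2

ord(σ) = 2


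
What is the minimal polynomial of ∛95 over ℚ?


∛95 satisfies x³ - 95 = 0, irreducible over ℚ (no rational root; 95 is not a perfect cube)

Minimal polynomial: x³ - 95


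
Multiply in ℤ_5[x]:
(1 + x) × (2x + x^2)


Expand and collect like terms; reduce coefficients mod 5:
x^0: 1·0 = 0 ≡ 0 (mod 5)
x^1: 1·2 + 1·0 = 2 ≡ 2 (mod 5)
x^2: 1·1 + 1·2 = 3 ≡ 3 (mod 5)
x^3: 1·1 = 1 ≡ 1 (mod 5)
Result: 2x + 3x^2 + x^3

f · g = 2x + 3x^2 + x^3


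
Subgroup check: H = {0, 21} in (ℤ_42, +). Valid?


Subgroup test for H = {0, 21} in (ℤ_42, +):
(1) 0 ∈ H? Yes
(2) Closure: for all a,b ∈ H, (a+b) mod 42 ∈ H? Yes
(3) Inverses: for all a ∈ H, -a mod 42 ∈ H? Yes

Yes, H is a subgroup of ℤ_42


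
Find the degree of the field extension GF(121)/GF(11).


GF(121) = GF(11^2), so the extension degree is 2

[GF(121)/GF(11)] = 2


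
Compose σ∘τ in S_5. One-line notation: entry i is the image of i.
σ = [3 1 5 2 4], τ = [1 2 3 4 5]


σ∘τ: apply τ first, then σ
1 →τ 1 →σ 3
2 →τ 2 →σ 1
3 →τ 3 →σ 5
4 →τ 4 →σ 2
5 →τ 5 →σ 4

σ∘τ = [3 1 5 2 4]


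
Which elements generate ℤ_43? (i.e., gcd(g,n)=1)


g generates ℤ_n iff gcd(g,n) = 1
Prime factors of 43: 43
Generators are g ∈ {1,...,42} not divisible by any of these primes.
Generators: {1, 2, 3, 4, 5, 6, 7, 8, 9, 10, 11, 12, 13, 14, 15, 16, 17, 18, 19, 20, 21, 22, 23, 24, 25, 26, 27, 28, 29, 30, 31, 32, 33, 34, 35, 36, 37, 38, 39, 40, 41, 42}
Number of generators = φ(43) = 42

Generators of ℤ_43 = {1, 2, 3, 4, 5, 6, 7, 8, 9, 10, 11, 12, 13, 14, 15, 16, 17, 18, 19, 20, 21, 22, 23, 24, 25, 26, 27, 28, 29, 30, 31, 32, 33, 34, 35, 36, 37, 38, 39, 40, 41, 42}


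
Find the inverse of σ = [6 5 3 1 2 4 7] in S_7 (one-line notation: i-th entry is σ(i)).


To find σ⁻¹, swap domain and range:
σ(1) = 6 → σ⁻¹(6) = 1
σ(2) = 5 → σ⁻¹(5) = 2
σ(3) = 3 → σ⁻¹(3) = 3
σ(4) = 1 → σ⁻¹(1) = 4
σ(5) = 2 → σ⁻¹(2) = 5
σ(6) = 4 → σ⁻¹(4) = 6
σ(7) = 7 → σ⁻¹(7) = 7

σ⁻¹ = [4 5 3 6 2 1 7]


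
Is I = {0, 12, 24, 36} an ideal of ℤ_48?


Check ideal conditions for I = {0, 12, 24, 36} in ℤ_48:
(1) I is an additive subgroup? Yes
(2) For r ∈ ℤ_48 and a ∈ I: r·a ∈ I? Yes

Yes, I is an ideal of ℤ_48


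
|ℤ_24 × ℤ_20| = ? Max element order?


|ℤ_24 × ℤ_20| = 24 × 20 = 480
Max element order = lcm(24,20) = 120
Cyclic? No (gcd=4)

|ℤ_24×ℤ_20| = 480, max element order = 120


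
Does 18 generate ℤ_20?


g generates ℤ_n iff gcd(g, n) = 1
gcd(18, 20) = 2
Since gcd = 2 ≠ 1, ⟨18⟩ has order 10 < 20, so 18 is not a generator.

No, 18 does not generate ℤ_20


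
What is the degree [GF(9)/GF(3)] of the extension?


GF(9) = GF(3^2), so the extension degree is 2

[GF(9)/GF(3)] = 2


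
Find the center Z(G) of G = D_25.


Z(G) = {g ∈ G | gx = xg for all x ∈ G}
For odd n, Z(D_n) = {e}: no nontrivial rotation commutes with all reflections

Z(D_25) = {e}


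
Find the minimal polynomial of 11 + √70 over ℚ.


Let α = 11 + √70. Then α - 11 = √70, so (α - 11)² = 70, giving α² - 22α + 51 = 0. Degree 2 and α ∉ ℚ, so this is the minimal polynomial.

Minimal polynomial: x² - 22x + 51


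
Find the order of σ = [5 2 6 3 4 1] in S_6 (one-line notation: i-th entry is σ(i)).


Cycle decomposition: (1 5 4 3 6)
Cycle lengths: 5
Order = lcm(5) = 5

ord(σ) = 5


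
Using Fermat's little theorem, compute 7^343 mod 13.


Fermat's little theorem: if p is prime and gcd(a,p)=1, then a^(p-1) ≡ 1 (mod p)
p = 13 is prime, gcd(7,13) = 1
Reduce exponent: 343 mod 12 = 7
So 7^343 ≡ 7^7 (mod 13)
7^7 mod 13 = 6

7^343 ≡ 6 (mod 13)


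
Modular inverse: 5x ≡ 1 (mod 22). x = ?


Use the extended Euclidean algorithm to write 1 = 5·s + 22·t; then s mod 22 is the inverse.
Euclidean algorithm:
  5 = 0·22 + 5
  22 = 4·5 + 2
  5 = 2·2 + 1
  2 = 2·1 + 0
gcd(5,22) = 1
Back-substitution gives: 5·(9) + 22·(-2) = 1
So 5⁻¹ ≡ 9 ≡ 9 (mod 22)
Check: 5 × 9 = 45 ≡ 1 (mod 22) ✓

5⁻¹ ≡ 9 (mod 22)


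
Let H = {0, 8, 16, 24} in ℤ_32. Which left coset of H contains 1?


1 + H = {1 + h (mod 32) : h ∈ H}
1+0=1, 1+8=9, 1+16=17, 1+24=25

1 + H = {1, 9, 17, 25}


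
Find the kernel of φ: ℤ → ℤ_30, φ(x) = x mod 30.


Kernel = preimage of identity
ker(φ) = {x ∈ ℤ : x ≡ 0 (mod 30)} = 30ℤ = {0, ±30, ±60, ...}

ker(φ) = 30ℤ


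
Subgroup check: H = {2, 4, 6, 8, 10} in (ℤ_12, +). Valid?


Subgroup test for H = {2, 4, 6, 8, 10} in (ℤ_12, +):
(1) 0 ∈ H? No
(2) Closure: for all a,b ∈ H, (a+b) mod 12 ∈ H? No  [counterexample: 2 + 10 = 0 ∉ H]
(3) Inverses: for all a ∈ H, -a mod 12 ∈ H? Yes

No, H is not a subgroup of ℤ_12


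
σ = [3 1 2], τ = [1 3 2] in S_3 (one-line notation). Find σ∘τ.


σ∘τ: apply τ first, then σ
1 →τ 1 →σ 3
2 →τ 3 →σ 2
3 →τ 2 →σ 1

σ∘τ = [3 2 1]


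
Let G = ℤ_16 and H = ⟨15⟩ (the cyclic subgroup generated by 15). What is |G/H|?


|⟨15⟩| = n / gcd(15, 16) = 16 / 1 = 16
H is normal (ℤ_16 is abelian).
|G/H| = |G| / |H| = 16 / 16 = 1

|G/H| = 1


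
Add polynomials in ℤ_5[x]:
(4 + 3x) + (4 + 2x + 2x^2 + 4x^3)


Add coefficients mod 5:
x^0: 4 + 4 = 3 (mod 5)
x^1: 3 + 2 = 0 (mod 5)
x^2: 0 + 2 = 2 (mod 5)
x^3: 0 + 4 = 4 (mod 5)
Result: 3 + 2x^2 + 4x^3

f + g = 3 + 2x^2 + 4x^3


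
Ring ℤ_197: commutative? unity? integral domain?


ℤ_197 is a commutative ring with unity 1; 197 is prime, so ℤ_197 is a field (hence an integral domain)
Commutative: Yes
Integral domain: Yes
Has unity: Yes

ℤ_197: Commutative=Yes, Unity=Yes


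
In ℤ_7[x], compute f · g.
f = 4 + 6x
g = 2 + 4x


Expand and collect like terms; reduce coefficients mod 7:
x^0: 4·2 = 8 ≡ 1 (mod 7)
x^1: 4·4 + 6·2 = 28 ≡ 0 (mod 7)
x^2: 6·4 = 24 ≡ 3 (mod 7)
Result: 1 + 3x^2

f · g = 1 + 3x^2


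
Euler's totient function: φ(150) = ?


Factor n: 150 = 2 × 3 × 5^2
φ(n) = n · ∏(1 - 1/p) over distinct primes p | n
φ(150) = 150 · (1 - 1/2) · (1 - 1/3) · (1 - 1/5) = 40

φ(150) = 40


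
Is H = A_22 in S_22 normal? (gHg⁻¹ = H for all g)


H = A_22 in S_22
A_22 has index 2 in S_22, and every subgroup of index 2 is normal

Yes, normal subgroup


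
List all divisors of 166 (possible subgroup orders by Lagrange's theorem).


Lagrange's theorem: |H| divides |G|
|G| = 166
Divisors of 166: 1, 2, 83, 166

Possible subgroup orders: {1, 2, 83, 166}


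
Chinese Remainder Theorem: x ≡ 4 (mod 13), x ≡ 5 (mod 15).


m₁ = 13, m₂ = 15, gcd = 1, so CRT applies. M = m₁·m₂ = 195
Let M₁ = M/m₁ = 15, M₂ = M/m₂ = 13
Find y₁ ≡ M₁⁻¹ (mod m₁): 15⁻¹ ≡ 7 (mod 13)
Find y₂ ≡ M₂⁻¹ (mod m₂): 13⁻¹ ≡ 7 (mod 15)
x = a₁·M₁·y₁ + a₂·M₂·y₂ = 4·15·7 + 5·13·7 = 875
Reduce mod 195: x ≡ 95
Check: 95 mod 13 = 4 ✓, 95 mod 15 = 5 ✓

x ≡ 95 (mod 195)


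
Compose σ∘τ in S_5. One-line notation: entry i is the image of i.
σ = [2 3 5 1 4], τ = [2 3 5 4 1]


σ∘τ: apply τ first, then σ
1 →τ 2 →σ 3
2 →τ 3 →σ 5
3 →τ 5 →σ 4
4 →τ 4 →σ 1
5 →τ 1 →σ 2

σ∘τ = [3 5 4 1 2]


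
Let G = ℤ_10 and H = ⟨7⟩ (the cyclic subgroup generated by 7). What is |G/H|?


|⟨7⟩| = n / gcd(7, 10) = 10 / 1 = 10
H is normal (ℤ_10 is abelian).
|G/H| = |G| / |H| = 10 / 10 = 1

|G/H| = 1


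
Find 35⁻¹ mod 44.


Use the extended Euclidean algorithm to write 1 = 35·s + 44·t; then s mod 44 is the inverse.
Euclidean algorithm:
  35 = 0·44 + 35
  44 = 1·35 + 9
  35 = 3·9 + 8
  9 = 1·8 + 1
  8 = 8·1 + 0
gcd(35,44) = 1
Back-substitution gives: 35·(-5) + 44·(4) = 1
So 35⁻¹ ≡ -5 ≡ 39 (mod 44)
Check: 35 × 39 = 1365 ≡ 1 (mod 44) ✓

35⁻¹ ≡ 39 (mod 44)


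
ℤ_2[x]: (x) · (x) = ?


Expand and collect like terms; reduce coefficients mod 2:
x^0: 0·0 = 0 ≡ 0 (mod 2)
x^1: 0·1 + 1·0 = 0 ≡ 0 (mod 2)
x^2: 1·1 = 1 ≡ 1 (mod 2)
Result: x^2

f · g = x^2


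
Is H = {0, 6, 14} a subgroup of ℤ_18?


Subgroup test for H = {0, 6, 14} in (ℤ_18, +):
(1) 0 ∈ H? Yes
(2) Closure: for all a,b ∈ H, (a+b) mod 18 ∈ H? No  [counterexample: 6 + 6 = 12 ∉ H]
(3) Inverses: for all a ∈ H, -a mod 18 ∈ H? No

No, H is not a subgroup of ℤ_18


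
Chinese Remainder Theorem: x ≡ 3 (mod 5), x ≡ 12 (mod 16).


m₁ = 5, m₂ = 16, gcd = 1, so CRT applies. M = m₁·m₂ = 80
Let M₁ = M/m₁ = 16, M₂ = M/m₂ = 5
Find y₁ ≡ M₁⁻¹ (mod m₁): 16⁻¹ ≡ 1 (mod 5)
Find y₂ ≡ M₂⁻¹ (mod m₂): 5⁻¹ ≡ 13 (mod 16)
x = a₁·M₁·y₁ + a₂·M₂·y₂ = 3·16·1 + 12·5·13 = 828
Reduce mod 80: x ≡ 28
Check: 28 mod 5 = 3 ✓, 28 mod 16 = 12 ✓

x ≡ 28 (mod 80)


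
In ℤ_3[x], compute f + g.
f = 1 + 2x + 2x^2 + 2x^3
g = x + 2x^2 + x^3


Add coefficients mod 3:
x^0: 1 + 0 = 1 (mod 3)
x^1: 2 + 1 = 0 (mod 3)
x^2: 2 + 2 = 1 (mod 3)
x^3: 2 + 1 = 0 (mod 3)
Result: 1 + x^2

f + g = 1 + x^2


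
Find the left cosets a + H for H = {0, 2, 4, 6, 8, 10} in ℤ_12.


H = {0, 2, 4, 6, 8, 10}, |H| = 6
Number of cosets = |G|/|H| = 12/6 = 2
0 + H = {0, 2, 4, 6, 8, 10}
1 + H = {1, 3, 5, 7, 9, 11}

Cosets: 0+H={0,2,4,6,8,10}; 1+H={1,3,5,7,9,11}


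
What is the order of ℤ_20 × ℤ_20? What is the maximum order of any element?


|ℤ_20 × ℤ_20| = 20 × 20 = 400
Max element order = lcm(20,20) = 20
Cyclic? No (gcd=20)

|ℤ_20×ℤ_20| = 400, max element order = 20


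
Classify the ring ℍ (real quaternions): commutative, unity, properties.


quaternion multiplication is non-commutative (ij = k ≠ ji = -k); has unity 1; a division ring but not an integral domain since integral domains are commutative by convention
Commutative: No
Integral domain: No
Has unity: Yes

ℍ (real quaternions): Commutative=No, Unity=Yes


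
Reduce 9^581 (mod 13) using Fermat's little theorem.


Fermat's little theorem: if p is prime and gcd(a,p)=1, then a^(p-1) ≡ 1 (mod p)
p = 13 is prime, gcd(9,13) = 1
Reduce exponent: 581 mod 12 = 5
So 9^581 ≡ 9^5 (mod 13)
9^5 mod 13 = 3

9^581 ≡ 3 (mod 13)


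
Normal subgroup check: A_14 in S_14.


H = A_14 in S_14
A_14 has index 2 in S_14, and every subgroup of index 2 is normal

Yes, normal subgroup


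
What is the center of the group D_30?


Z(G) = {g ∈ G | gx = xg for all x ∈ G}
For even n, Z(D_n) = {e, r^(n/2)}: the 180° rotation r^15 commutes with every reflection and rotation

Z(D_30) = {e, r^15}


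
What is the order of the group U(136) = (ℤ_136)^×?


U(n) is the group of units mod n; |U(n)| = φ(n)
|U(136)| = φ(136) = 64

|U(136) = (ℤ_136)^×| = 64


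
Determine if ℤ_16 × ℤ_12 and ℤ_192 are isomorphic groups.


Comparing ℤ_16 × ℤ_12 and ℤ_192:
gcd(16,12) = 4 ≠ 1. Max element order in ℤ_16×ℤ_12 is lcm(16,12) = 48 < 192, so it has no element of order 192

No, ℤ_16 × ℤ_12 ≇ ℤ_192


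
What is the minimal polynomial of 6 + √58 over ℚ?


Let α = 6 + √58. Then α - 6 = √58, so (α - 6)² = 58, giving α² - 12α - 22 = 0. Degree 2 and α ∉ ℚ, so this is the minimal polynomial.

Minimal polynomial: x² - 12x - 22


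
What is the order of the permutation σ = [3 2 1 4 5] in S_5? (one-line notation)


Cycle decomposition: (1 3)
Cycle lengths: 2
Order = lcm(2) = 2

ord(σ) = 2


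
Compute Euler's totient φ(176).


Factor n: 176 = 2^4 × 11
φ(n) = n · ∏(1 - 1/p) over distinct primes p | n
φ(176) = 176 · (1 - 1/2) · (1 - 1/11) = 80

φ(176) = 80


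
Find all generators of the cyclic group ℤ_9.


g generates ℤ_n iff gcd(g,n) = 1
Checking each g ∈ {1,...,8}:
gcd(1,9) = 1
gcd(2,9) = 1
gcd(3,9) = 3
gcd(4,9) = 1
gcd(5,9) = 1
gcd(6,9) = 3
gcd(7,9) = 1
gcd(8,9) = 1
Generators: {1, 2, 4, 5, 7, 8}
Number of generators = φ(9) = 6

Generators of ℤ_9 = {1, 2, 4, 5, 7, 8}


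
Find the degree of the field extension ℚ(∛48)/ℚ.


∛48 has minimal polynomial x³ - 48 (irreducible over ℚ since 48 is not a perfect cube)

[ℚ(∛48)/ℚ] = 3


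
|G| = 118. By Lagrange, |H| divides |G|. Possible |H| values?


Lagrange's theorem: |H| divides |G|
|G| = 118
Divisors of 118: 1, 2, 59, 118

Possible subgroup orders: {1, 2, 59, 118}


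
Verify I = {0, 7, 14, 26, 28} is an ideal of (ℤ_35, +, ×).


Check ideal conditions for I = {0, 7, 14, 26, 28} in ℤ_35:
(1) I is an additive subgroup? No
(2) For r ∈ ℤ_35 and a ∈ I: r·a ∈ I? No  [counterexample: r=2, a=26, r·a mod 35 = 17 ∉ I]

No, I is not an ideal of ℤ_35


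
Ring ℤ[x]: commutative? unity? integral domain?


Polynomial ring over ℤ (an integral domain) is a commutative integral domain with unity 1
Commutative: Yes
Integral domain: Yes
Has unity: Yes

ℤ[x]: Commutative=Yes, Unity=Yes


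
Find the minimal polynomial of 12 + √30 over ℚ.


Let α = 12 + √30. Then α - 12 = √30, so (α - 12)² = 30, giving α² - 24α + 114 = 0. Degree 2 and α ∉ ℚ, so this is the minimal polynomial.

Minimal polynomial: x² - 24x + 114


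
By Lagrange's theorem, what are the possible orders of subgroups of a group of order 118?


Lagrange's theorem: |H| divides |G|
|G| = 118
Divisors of 118: 1, 2, 59, 118

Possible subgroup orders: {1, 2, 59, 118}


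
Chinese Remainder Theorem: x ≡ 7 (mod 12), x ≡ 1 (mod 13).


m₁ = 12, m₂ = 13, gcd = 1, so CRT applies. M = m₁·m₂ = 156
Let M₁ = M/m₁ = 13, M₂ = M/m₂ = 12
Find y₁ ≡ M₁⁻¹ (mod m₁): 13⁻¹ ≡ 1 (mod 12)
Find y₂ ≡ M₂⁻¹ (mod m₂): 12⁻¹ ≡ 12 (mod 13)
x = a₁·M₁·y₁ + a₂·M₂·y₂ = 7·13·1 + 1·12·12 = 235
Reduce mod 156: x ≡ 79
Check: 79 mod 12 = 7 ✓, 79 mod 13 = 1 ✓

x ≡ 79 (mod 156)


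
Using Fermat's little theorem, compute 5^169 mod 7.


Fermat's little theorem: if p is prime and gcd(a,p)=1, then a^(p-1) ≡ 1 (mod p)
p = 7 is prime, gcd(5,7) = 1
Reduce exponent: 169 mod 6 = 1
So 5^169 ≡ 5^1 (mod 7)
5^1 mod 7 = 5

5^169 ≡ 5 (mod 7)


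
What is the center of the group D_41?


Z(G) = {g ∈ G | gx = xg for all x ∈ G}
For odd n, Z(D_n) = {e}: no nontrivial rotation commutes with all reflections

Z(D_41) = {e}


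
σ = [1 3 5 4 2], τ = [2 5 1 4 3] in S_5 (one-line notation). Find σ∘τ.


σ∘τ: apply τ first, then σ
1 →τ 2 →σ 3
2 →τ 5 →σ 2
3 →τ 1 →σ 1
4 →τ 4 →σ 4
5 →τ 3 →σ 5

σ∘τ = [3 2 1 4 5]


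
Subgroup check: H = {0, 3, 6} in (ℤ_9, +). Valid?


Subgroup test for H = {0, 3, 6} in (ℤ_9, +):
(1) 0 ∈ H? Yes
(2) Closure: for all a,b ∈ H, (a+b) mod 9 ∈ H? Yes
(3) Inverses: for all a ∈ H, -a mod 9 ∈ H? Yes

Yes, H is a subgroup of ℤ_9


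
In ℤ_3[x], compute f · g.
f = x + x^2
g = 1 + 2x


Expand and collect like terms; reduce coefficients mod 3:
x^0: 0·1 = 0 ≡ 0 (mod 3)
x^1: 0·2 + 1·1 = 1 ≡ 1 (mod 3)
x^2: 1·2 + 1·1 = 3 ≡ 0 (mod 3)
x^3: 1·2 = 2 ≡ 2 (mod 3)
Result: x + 2x^3

f · g = x + 2x^3


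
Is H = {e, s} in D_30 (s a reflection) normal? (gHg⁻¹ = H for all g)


H = {e, s} in D_30 (s a reflection)
r·s·r⁻¹ = sr⁻² ≠ s for n ≥ 3, so {e, s} is not closed under conjugation

No, not a normal subgroup


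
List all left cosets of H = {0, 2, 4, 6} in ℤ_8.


H = {0, 2, 4, 6}, |H| = 4
Number of cosets = |G|/|H| = 8/4 = 2
0 + H = {0, 2, 4, 6}
1 + H = {1, 3, 5, 7}

Cosets: 0+H={0,2,4,6}; 1+H={1,3,5,7}


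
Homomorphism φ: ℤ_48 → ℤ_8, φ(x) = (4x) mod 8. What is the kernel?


Kernel = preimage of identity
ker(φ) = {x ∈ ℤ_48 : 4x ≡ 0 (mod 8)}. Since 8 | 48, φ is well-defined. The kernel is the cyclic subgroup ⟨2⟩ of ℤ_48 (order 24), i.e. {0, 2, 4, 6, 8, 10, 12, 14, 16, 18, 20, 22, 24, 26, 28, 30, 32, 34, 36, 38, 40, 42, 44, 46}

ker(φ) = {0, 2, 4, 6, 8, 10, 12, 14, 16, 18, 20, 22, 24, 26, 28, 30, 32, 34, 36, 38, 40, 42, 44, 46}


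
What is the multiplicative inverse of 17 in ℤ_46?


Use the extended Euclidean algorithm to write 1 = 17·s + 46·t; then s mod 46 is the inverse.
Euclidean algorithm:
  17 = 0·46 + 17
  46 = 2·17 + 12
  17 = 1·12 + 5
  12 = 2·5 + 2
  5 = 2·2 + 1
  2 = 2·1 + 0
gcd(17,46) = 1
Back-substitution gives: 17·(19) + 46·(-7) = 1
So 17⁻¹ ≡ 19 ≡ 19 (mod 46)
Check: 17 × 19 = 323 ≡ 1 (mod 46) ✓

17⁻¹ ≡ 19 (mod 46)


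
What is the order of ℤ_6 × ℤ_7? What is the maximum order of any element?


|ℤ_6 × ℤ_7| = 6 × 7 = 42
Max element order = lcm(6,7) = 42
Cyclic? Yes (gcd=1)

|ℤ_6×ℤ_7| = 42, max element order = 42


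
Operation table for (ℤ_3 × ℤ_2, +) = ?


Elements: {(0,0), (0,1), (1,0), (1,1), (2,0), (2,1)}
Operation: componentwise addition mod (3, 2)
Entry (a, b) = ((a₁+b₁) mod 3, (a₂+b₂) mod 2)

Cayley table:
      | (0,0) | (0,1) | (1,0) | (1,1) | (2,0) | (2,1)
(0,0) | (0,0) | (0,1) | (1,0) | (1,1) | (2,0) | (2,1)
(0,1) | (0,1) | (0,0) | (1,1) | (1,0) | (2,1) | (2,0)
(1,0) | (1,0) | (1,1) | (2,0) | (2,1) | (0,0) | (0,1)
(1,1) | (1,1) | (1,0) | (2,1) | (2,0) | (0,1) | (0,0)
(2,0) | (2,0) | (2,1) | (0,0) | (0,1) | (1,0) | (1,1)
(2,1) | (2,1) | (2,0) | (0,1) | (0,0) | (1,1) | (1,0)


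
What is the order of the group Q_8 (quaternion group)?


Q_8 = {±1, ±i, ±j, ±k}
|Q_8| = 8

|Q_8 (quaternion group)| = 8


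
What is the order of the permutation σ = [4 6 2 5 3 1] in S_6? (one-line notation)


Cycle decomposition: (1 4 5 3 2 6)
Cycle lengths: 6
Order = lcm(6) = 6

ord(σ) = 6


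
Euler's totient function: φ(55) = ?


Factor n: 55 = 5 × 11
φ(n) = n · ∏(1 - 1/p) over distinct primes p | n
φ(55) = 55 · (1 - 1/5) · (1 - 1/11) = 40

φ(55) = 40


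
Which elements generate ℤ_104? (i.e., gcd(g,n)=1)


g generates ℤ_n iff gcd(g,n) = 1
Prime factors of 104: 2, 13
Generators are g ∈ {1,...,103} not divisible by any of these primes.
Generators: {1, 3, 5, 7, 9, 11, 15, 17, 19, 21, 23, 25, 27, 29, 31, 33, 35, 37, 41, 43, 45, 47, 49, 51, 53, 55, 57, 59, 61, 63, 67, 69, 71, 73, 75, 77, 79, 81, 83, 85, 87, 89, 93, 95, 97, 99, 101, 103}
Number of generators = φ(104) = 48

Generators of ℤ_104 = {1, 3, 5, 7, 9, 11, 15, 17, 19, 21, 23, 25, 27, 29, 31, 33, 35, 37, 41, 43, 45, 47, 49, 51, 53, 55, 57, 59, 61, 63, 67, 69, 71, 73, 75, 77, 79, 81, 83, 85, 87, 89, 93, 95, 97, 99, 101, 103}


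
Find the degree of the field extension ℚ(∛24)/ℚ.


∛24 has minimal polynomial x³ - 24 (irreducible over ℚ since 24 is not a perfect cube)

[ℚ(∛24)/ℚ] = 3


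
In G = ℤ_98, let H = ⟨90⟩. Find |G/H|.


|⟨90⟩| = n / gcd(90, 98) = 98 / 2 = 49
H is normal (ℤ_98 is abelian).
|G/H| = |G| / |H| = 98 / 49 = 2

|G/H| = 2


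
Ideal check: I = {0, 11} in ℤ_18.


Check ideal conditions for I = {0, 11} in ℤ_18:
(1) I is an additive subgroup? No
(2) For r ∈ ℤ_18 and a ∈ I: r·a ∈ I? No  [counterexample: r=2, a=11, r·a mod 18 = 4 ∉ I]

No, I is not an ideal of ℤ_18


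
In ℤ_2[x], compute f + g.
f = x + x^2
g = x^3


Add coefficients mod 2:
x^0: 0 + 0 = 0 (mod 2)
x^1: 1 + 0 = 1 (mod 2)
x^2: 1 + 0 = 1 (mod 2)
x^3: 0 + 1 = 1 (mod 2)
Result: x + x^2 + x^3

f + g = x + x^2 + x^3


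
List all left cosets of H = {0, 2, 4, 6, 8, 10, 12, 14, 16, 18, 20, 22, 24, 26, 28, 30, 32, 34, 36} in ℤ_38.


H = {0, 2, 4, 6, 8, 10, 12, 14, 16, 18, 20, 22, 24, 26, 28, 30, 32, 34, 36}, |H| = 19
Number of cosets = |G|/|H| = 38/19 = 2
0 + H = {0, 2, 4, 6, 8, 10, 12, 14, 16, 18, 20, 22, 24, 26, 28, 30, 32, 34, 36}
1 + H = {1, 3, 5, 7, 9, 11, 13, 15, 17, 19, 21, 23, 25, 27, 29, 31, 33, 35, 37}

Cosets: 0+H={0,2,4,6,8,10,12,14,16,18,20,22,24,26,28,30,32,34,36}; 1+H={1,3,5,7,9,11,13,15,17,19,21,23,25,27,29,31,33,35,37}


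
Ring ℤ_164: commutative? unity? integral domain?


ℤ_164 is a commutative ring with unity 1; 164 = 2×82 is composite, so 2·82 ≡ 0 gives zero divisors (not an integral domain)
Commutative: Yes
Integral domain: No
Has unity: Yes

ℤ_164: Commutative=Yes, Unity=Yes


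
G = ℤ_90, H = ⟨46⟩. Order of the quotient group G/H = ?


|⟨46⟩| = n / gcd(46, 90) = 90 / 2 = 45
H is normal (ℤ_90 is abelian).
|G/H| = |G| / |H| = 90 / 45 = 2

|G/H| = 2


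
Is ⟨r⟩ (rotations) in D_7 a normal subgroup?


H = ⟨r⟩ (rotations) in D_7
The rotation subgroup ⟨r⟩ has index 2 in D_7, so it is normal

Yes, normal subgroup


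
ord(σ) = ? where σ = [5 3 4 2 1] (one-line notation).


Cycle decomposition: (1 5) (2 3 4)
Cycle lengths: 2, 3
Order = lcm(2, 3) = 6

ord(σ) = 6


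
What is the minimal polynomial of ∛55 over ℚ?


∛55 satisfies x³ - 55 = 0, irreducible over ℚ (no rational root; 55 is not a perfect cube)

Minimal polynomial: x³ - 55


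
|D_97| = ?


|D_n| = 2n (n rotations and n reflections)
|D_97| = 2×97 = 194

|D_97| = 194


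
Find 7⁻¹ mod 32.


Use the extended Euclidean algorithm to write 1 = 7·s + 32·t; then s mod 32 is the inverse.
Euclidean algorithm:
  7 = 0·32 + 7
  32 = 4·7 + 4
  7 = 1·4 + 3
  4 = 1·3 + 1
  3 = 3·1 + 0
gcd(7,32) = 1
Back-substitution gives: 7·(-9) + 32·(2) = 1
So 7⁻¹ ≡ -9 ≡ 23 (mod 32)
Check: 7 × 23 = 161 ≡ 1 (mod 32) ✓

7⁻¹ ≡ 23 (mod 32)


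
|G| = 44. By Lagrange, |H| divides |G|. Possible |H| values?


Lagrange's theorem: |H| divides |G|
|G| = 44
Divisors of 44: 1, 2, 4, 11, 22, 44

Possible subgroup orders: {1, 2, 4, 11, 22, 44}


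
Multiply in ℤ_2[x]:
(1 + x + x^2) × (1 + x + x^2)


Expand and collect like terms; reduce coefficients mod 2:
x^0: 1·1 = 1 ≡ 1 (mod 2)
x^1: 1·1 + 1·1 = 2 ≡ 0 (mod 2)
x^2: 1·1 + 1·1 + 1·1 = 3 ≡ 1 (mod 2)
x^3: 1·1 + 1·1 = 2 ≡ 0 (mod 2)
x^4: 1·1 = 1 ≡ 1 (mod 2)
Result: 1 + x^2 + x^4

f · g = 1 + x^2 + x^4


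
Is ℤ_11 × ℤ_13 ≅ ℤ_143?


Comparing ℤ_11 × ℤ_13 and ℤ_143:
gcd(11,13) = 1, so ℤ_11 × ℤ_13 ≅ ℤ_143 (CRT)

Yes, ℤ_11 × ℤ_13 ≅ ℤ_143


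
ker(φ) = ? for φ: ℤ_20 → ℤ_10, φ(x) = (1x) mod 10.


Kernel = preimage of identity
ker(φ) = {x ∈ ℤ_20 : 1x ≡ 0 (mod 10)}. Since 10 | 20, φ is well-defined. The kernel is the cyclic subgroup ⟨10⟩ of ℤ_20 (order 2), i.e. {0, 10}

ker(φ) = {0, 10}


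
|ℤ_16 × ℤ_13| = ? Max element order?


|ℤ_16 × ℤ_13| = 16 × 13 = 208
Max element order = lcm(16,13) = 208
Cyclic? Yes (gcd=1)

|ℤ_16×ℤ_13| = 208, max element order = 208


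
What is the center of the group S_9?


Z(G) = {g ∈ G | gx = xg for all x ∈ G}
S_n is non-abelian for n ≥ 3; Z(S_9) is trivial

Z(S_9) = {e}


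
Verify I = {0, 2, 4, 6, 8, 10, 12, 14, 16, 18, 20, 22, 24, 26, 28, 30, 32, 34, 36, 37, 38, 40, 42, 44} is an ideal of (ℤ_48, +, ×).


Check ideal conditions for I = {0, 2, 4, 6, 8, 10, 12, 14, 16, 18, 20, 22, 24, 26, 28, 30, 32, 34, 36, 37, 38, 40, 42, 44} in ℤ_48:
(1) I is an additive subgroup? No
(2) For r ∈ ℤ_48 and a ∈ I: r·a ∈ I? No  [counterexample: r=3, a=37, r·a mod 48 = 15 ∉ I]

No, I is not an ideal of ℤ_48


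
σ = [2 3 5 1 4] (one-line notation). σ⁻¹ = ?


To find σ⁻¹, swap domain and range:
σ(1) = 2 → σ⁻¹(2) = 1
σ(2) = 3 → σ⁻¹(3) = 2
σ(3) = 5 → σ⁻¹(5) = 3
σ(4) = 1 → σ⁻¹(1) = 4
σ(5) = 4 → σ⁻¹(4) = 5

σ⁻¹ = [4 1 2 5 3]


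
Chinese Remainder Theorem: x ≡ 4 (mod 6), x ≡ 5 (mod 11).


m₁ = 6, m₂ = 11, gcd = 1, so CRT applies. M = m₁·m₂ = 66
Let M₁ = M/m₁ = 11, M₂ = M/m₂ = 6
Find y₁ ≡ M₁⁻¹ (mod m₁): 11⁻¹ ≡ 5 (mod 6)
Find y₂ ≡ M₂⁻¹ (mod m₂): 6⁻¹ ≡ 2 (mod 11)
x = a₁·M₁·y₁ + a₂·M₂·y₂ = 4·11·5 + 5·6·2 = 280
Reduce mod 66: x ≡ 16
Check: 16 mod 6 = 4 ✓, 16 mod 11 = 5 ✓

x ≡ 16 (mod 66)


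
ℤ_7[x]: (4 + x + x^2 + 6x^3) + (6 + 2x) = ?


Add coefficients mod 7:
x^0: 4 + 6 = 3 (mod 7)
x^1: 1 + 2 = 3 (mod 7)
x^2: 1 + 0 = 1 (mod 7)
x^3: 6 + 0 = 6 (mod 7)
Result: 3 + 3x + x^2 + 6x^3

f + g = 3 + 3x + x^2 + 6x^3


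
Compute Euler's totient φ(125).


Factor n: 125 = 5^3
φ(n) = n · ∏(1 - 1/p) over distinct primes p | n
φ(125) = 125 · (1 - 1/5) = 100

φ(125) = 100


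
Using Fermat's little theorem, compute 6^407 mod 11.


Fermat's little theorem: if p is prime and gcd(a,p)=1, then a^(p-1) ≡ 1 (mod p)
p = 11 is prime, gcd(6,11) = 1
Reduce exponent: 407 mod 10 = 7
So 6^407 ≡ 6^7 (mod 11)
6^7 mod 11 = 8

6^407 ≡ 8 (mod 11)


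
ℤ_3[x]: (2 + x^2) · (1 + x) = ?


Expand and collect like terms; reduce coefficients mod 3:
x^0: 2·1 = 2 ≡ 2 (mod 3)
x^1: 2·1 + 0·1 = 2 ≡ 2 (mod 3)
x^2: 0·1 + 1·1 = 1 ≡ 1 (mod 3)
x^3: 1·1 = 1 ≡ 1 (mod 3)
Result: 2 + 2x + x^2 + x^3

f · g = 2 + 2x + x^2 + x^3


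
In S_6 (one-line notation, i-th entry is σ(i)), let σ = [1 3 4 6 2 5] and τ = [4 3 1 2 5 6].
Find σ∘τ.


σ∘τ: apply τ first, then σ
1 →τ 4 →σ 6
2 →τ 3 →σ 4
3 →τ 1 →σ 1
4 →τ 2 →σ 3
5 →τ 5 →σ 2
6 →τ 6 →σ 5

σ∘τ = [6 4 1 3 2 5]


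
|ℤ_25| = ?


ℤ_n has n elements.

|ℤ_25| = 25


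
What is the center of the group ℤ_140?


Z(G) = {g ∈ G | gx = xg for all x ∈ G}
ℤ_140 is abelian, so Z(G) = G

Z(ℤ_140) = ℤ_140


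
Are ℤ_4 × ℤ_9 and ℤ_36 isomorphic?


Comparing ℤ_4 × ℤ_9 and ℤ_36:
gcd(4,9) = 1, so ℤ_4 × ℤ_9 ≅ ℤ_36 (CRT)

Yes, ℤ_4 × ℤ_9 ≅ ℤ_36


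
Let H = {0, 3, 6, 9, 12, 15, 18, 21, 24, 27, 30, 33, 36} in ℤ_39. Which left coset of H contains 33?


33 + H = {33 + h (mod 39) : h ∈ H}
33+0=33, 33+3=36, 33+6=0, 33+9=3, 33+12=6, 33+15=9, 33+18=12, 33+21=15, 33+24=18, 33+27=21, 33+30=24, 33+33=27, 33+36=30
33 + H = {0, 3, 6, 9, 12, 15, 18, 21, 24, 27, 30, 33, 36} = 0 + H

33 + H = {0, 3, 6, 9, 12, 15, 18, 21, 24, 27, 30, 33, 36}


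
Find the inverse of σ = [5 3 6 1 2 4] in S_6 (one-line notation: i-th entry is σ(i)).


To find σ⁻¹, swap domain and range:
σ(1) = 5 → σ⁻¹(5) = 1
σ(2) = 3 → σ⁻¹(3) = 2
σ(3) = 6 → σ⁻¹(6) = 3
σ(4) = 1 → σ⁻¹(1) = 4
σ(5) = 2 → σ⁻¹(2) = 5
σ(6) = 4 → σ⁻¹(4) = 6

σ⁻¹ = [4 5 2 6 1 3]


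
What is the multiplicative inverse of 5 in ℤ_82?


Use the extended Euclidean algorithm to write 1 = 5·s + 82·t; then s mod 82 is the inverse.
Euclidean algorithm:
  5 = 0·82 + 5
  82 = 16·5 + 2
  5 = 2·2 + 1
  2 = 2·1 + 0
gcd(5,82) = 1
Back-substitution gives: 5·(33) + 82·(-2) = 1
So 5⁻¹ ≡ 33 ≡ 33 (mod 82)
Check: 5 × 33 = 165 ≡ 1 (mod 82) ✓

5⁻¹ ≡ 33 (mod 82)


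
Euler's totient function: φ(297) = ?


Factor n: 297 = 3^3 × 11
φ(n) = n · ∏(1 - 1/p) over distinct primes p | n
φ(297) = 297 · (1 - 1/3) · (1 - 1/11) = 180

φ(297) = 180


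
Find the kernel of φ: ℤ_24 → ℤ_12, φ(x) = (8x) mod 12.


Kernel = preimage of identity
ker(φ) = {x ∈ ℤ_24 : 8x ≡ 0 (mod 12)}. Since 12 | 24, φ is well-defined. The kernel is the cyclic subgroup ⟨3⟩ of ℤ_24 (order 8), i.e. {0, 3, 6, 9, 12, 15, 18, 21}

ker(φ) = {0, 3, 6, 9, 12, 15, 18, 21}


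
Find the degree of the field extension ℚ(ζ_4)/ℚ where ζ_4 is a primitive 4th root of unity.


[ℚ(ζ_n):ℚ] = deg Φ_n(x) = φ(n). Here φ(4) = 2

[ℚ(ζ_4)/ℚ where ζ_4 is a primitive 4th root of unity] = 2


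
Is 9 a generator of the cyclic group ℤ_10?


g generates ℤ_n iff gcd(g, n) = 1
gcd(9, 10) = 1
Since gcd = 1, 9 is a generator.

Yes, 9 generates ℤ_10


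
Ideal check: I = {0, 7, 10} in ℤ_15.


Check ideal conditions for I = {0, 7, 10} in ℤ_15:
(1) I is an additive subgroup? No
(2) For r ∈ ℤ_15 and a ∈ I: r·a ∈ I? No  [counterexample: r=2, a=7, r·a mod 15 = 14 ∉ I]

No, I is not an ideal of ℤ_15


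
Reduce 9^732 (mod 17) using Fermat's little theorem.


Fermat's little theorem: if p is prime and gcd(a,p)=1, then a^(p-1) ≡ 1 (mod p)
p = 17 is prime, gcd(9,17) = 1
Reduce exponent: 732 mod 16 = 12
So 9^732 ≡ 9^12 (mod 17)
9^12 mod 17 = 16

9^732 ≡ 16 (mod 17)


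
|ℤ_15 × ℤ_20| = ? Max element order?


|ℤ_15 × ℤ_20| = 15 × 20 = 300
Max element order = lcm(15,20) = 60
Cyclic? No (gcd=5)

|ℤ_15×ℤ_20| = 300, max element order = 60


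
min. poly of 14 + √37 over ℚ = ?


Let α = 14 + √37. Then α - 14 = √37, so (α - 14)² = 37, giving α² - 28α + 159 = 0. Degree 2 and α ∉ ℚ, so this is the minimal polynomial.

Minimal polynomial: x² - 28x + 159


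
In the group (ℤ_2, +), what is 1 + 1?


Operation: addition mod 2
1 + 1 = (a + b) mod 2 with a = 1, b = 1

1 + 1 = 0


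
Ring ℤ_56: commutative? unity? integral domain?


ℤ_56 is a commutative ring with unity 1; 56 = 2×28 is composite, so 2·28 ≡ 0 gives zero divisors (not an integral domain)
Commutative: Yes
Integral domain: No
Has unity: Yes

ℤ_56: Commutative=Yes, Unity=Yes


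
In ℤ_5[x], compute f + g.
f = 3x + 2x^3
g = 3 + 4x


Add coefficients mod 5:
x^0: 0 + 3 = 3 (mod 5)
x^1: 3 + 4 = 2 (mod 5)
x^2: 0 + 0 = 0 (mod 5)
x^3: 2 + 0 = 2 (mod 5)
Result: 3 + 2x + 2x^3

f + g = 3 + 2x + 2x^3


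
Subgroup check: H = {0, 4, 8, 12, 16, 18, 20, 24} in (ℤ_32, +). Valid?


Subgroup test for H = {0, 4, 8, 12, 16, 18, 20, 24} in (ℤ_32, +):
(1) 0 ∈ H? Yes
(2) Closure: for all a,b ∈ H, (a+b) mod 32 ∈ H? No  [counterexample: 4 + 18 = 22 ∉ H]
(3) Inverses: for all a ∈ H, -a mod 32 ∈ H? No

No, H is not a subgroup of ℤ_32


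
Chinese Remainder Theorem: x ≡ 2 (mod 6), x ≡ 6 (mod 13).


m₁ = 6, m₂ = 13, gcd = 1, so CRT applies. M = m₁·m₂ = 78
Let M₁ = M/m₁ = 13, M₂ = M/m₂ = 6
Find y₁ ≡ M₁⁻¹ (mod m₁): 13⁻¹ ≡ 1 (mod 6)
Find y₂ ≡ M₂⁻¹ (mod m₂): 6⁻¹ ≡ 11 (mod 13)
x = a₁·M₁·y₁ + a₂·M₂·y₂ = 2·13·1 + 6·6·11 = 422
Reduce mod 78: x ≡ 32
Check: 32 mod 6 = 2 ✓, 32 mod 13 = 6 ✓

x ≡ 32 (mod 78)


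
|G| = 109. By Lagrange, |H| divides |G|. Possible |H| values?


Lagrange's theorem: |H| divides |G|
|G| = 109
Divisors of 109: 1, 109

Possible subgroup orders: {1, 109}


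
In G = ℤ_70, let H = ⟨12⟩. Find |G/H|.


|⟨12⟩| = n / gcd(12, 70) = 70 / 2 = 35
H is normal (ℤ_70 is abelian).
|G/H| = |G| / |H| = 70 / 35 = 2

|G/H| = 2


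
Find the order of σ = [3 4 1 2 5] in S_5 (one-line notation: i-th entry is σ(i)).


Cycle decomposition: (1 3) (2 4)
Cycle lengths: 2, 2
Order = lcm(2, 2) = 2

ord(σ) = 2


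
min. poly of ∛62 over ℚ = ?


∛62 satisfies x³ - 62 = 0, irreducible over ℚ (no rational root; 62 is not a perfect cube)

Minimal polynomial: x³ - 62


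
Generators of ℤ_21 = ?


g generates ℤ_n iff gcd(g,n) = 1
Prime factors of 21: 3, 7
Generators are g ∈ {1,...,20} not divisible by any of these primes.
Generators: {1, 2, 4, 5, 8, 10, 11, 13, 16, 17, 19, 20}
Number of generators = φ(21) = 12

Generators of ℤ_21 = {1, 2, 4, 5, 8, 10, 11, 13, 16, 17, 19, 20}


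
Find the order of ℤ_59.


ℤ_n has n elements.

|ℤ_59| = 59


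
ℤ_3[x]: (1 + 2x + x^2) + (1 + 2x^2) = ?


Add coefficients mod 3:
x^0: 1 + 1 = 2 (mod 3)
x^1: 2 + 0 = 2 (mod 3)
x^2: 1 + 2 = 0 (mod 3)
Result: 2 + 2x

f + g = 2 + 2x


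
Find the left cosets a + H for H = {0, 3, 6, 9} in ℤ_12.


H = {0, 3, 6, 9}, |H| = 4
Number of cosets = |G|/|H| = 12/4 = 3
0 + H = {0, 3, 6, 9}
1 + H = {1, 4, 7, 10}
2 + H = {2, 5, 8, 11}

Cosets: 0+H={0,3,6,9}; 1+H={1,4,7,10}; 2+H={2,5,8,11}


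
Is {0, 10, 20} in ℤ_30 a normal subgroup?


H = {0, 10, 20} in ℤ_30
ℤ_30 is abelian; every subgroup of an abelian group is normal

Yes, normal subgroup


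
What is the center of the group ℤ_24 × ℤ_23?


Z(G) = {g ∈ G | gx = xg for all x ∈ G}
Direct product of abelian groups is abelian, so Z(G) = G

Z(ℤ_24 × ℤ_23) = ℤ_24 × ℤ_23


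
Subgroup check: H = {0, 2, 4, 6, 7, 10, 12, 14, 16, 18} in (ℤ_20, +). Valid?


Subgroup test for H = {0, 2, 4, 6, 7, 10, 12, 14, 16, 18} in (ℤ_20, +):
(1) 0 ∈ H? Yes
(2) Closure: for all a,b ∈ H, (a+b) mod 20 ∈ H? No  [counterexample: 2 + 6 = 8 ∉ H]
(3) Inverses: for all a ∈ H, -a mod 20 ∈ H? No

No, H is not a subgroup of ℤ_20


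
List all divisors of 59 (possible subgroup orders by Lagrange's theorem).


Lagrange's theorem: |H| divides |G|
|G| = 59
Divisors of 59: 1, 59

Possible subgroup orders: {1, 59}


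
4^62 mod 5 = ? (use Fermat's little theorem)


Fermat's little theorem: if p is prime and gcd(a,p)=1, then a^(p-1) ≡ 1 (mod p)
p = 5 is prime, gcd(4,5) = 1
Reduce exponent: 62 mod 4 = 2
So 4^62 ≡ 4^2 (mod 5)
4^2 mod 5 = 1

4^62 ≡ 1 (mod 5)


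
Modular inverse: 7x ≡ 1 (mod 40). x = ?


Use the extended Euclidean algorithm to write 1 = 7·s + 40·t; then s mod 40 is the inverse.
Euclidean algorithm:
  7 = 0·40 + 7
  40 = 5·7 + 5
  7 = 1·5 + 2
  5 = 2·2 + 1
  2 = 2·1 + 0
gcd(7,40) = 1
Back-substitution gives: 7·(-17) + 40·(3) = 1
So 7⁻¹ ≡ -17 ≡ 23 (mod 40)
Check: 7 × 23 = 161 ≡ 1 (mod 40) ✓

7⁻¹ ≡ 23 (mod 40)


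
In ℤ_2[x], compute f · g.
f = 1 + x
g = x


Expand and collect like terms; reduce coefficients mod 2:
x^0: 1·0 = 0 ≡ 0 (mod 2)
x^1: 1·1 + 1·0 = 1 ≡ 1 (mod 2)
x^2: 1·1 = 1 ≡ 1 (mod 2)
Result: x + x^2

f · g = x + x^2


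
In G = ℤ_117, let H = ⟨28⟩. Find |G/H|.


|⟨28⟩| = n / gcd(28, 117) = 117 / 1 = 117
H is normal (ℤ_117 is abelian).
|G/H| = |G| / |H| = 117 / 117 = 1

|G/H| = 1


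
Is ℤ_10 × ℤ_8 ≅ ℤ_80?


Comparing ℤ_10 × ℤ_8 and ℤ_80:
gcd(10,8) = 2 ≠ 1. Max element order in ℤ_10×ℤ_8 is lcm(10,8) = 40 < 80, so it has no element of order 80

No, ℤ_10 × ℤ_8 ≇ ℤ_80


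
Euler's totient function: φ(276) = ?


Factor n: 276 = 2^2 × 3 × 23
φ(n) = n · ∏(1 - 1/p) over distinct primes p | n
φ(276) = 276 · (1 - 1/2) · (1 - 1/3) · (1 - 1/23) = 88

φ(276) = 88


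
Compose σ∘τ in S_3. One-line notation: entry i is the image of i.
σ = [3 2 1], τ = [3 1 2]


σ∘τ: apply τ first, then σ
1 →τ 3 →σ 1
2 →τ 1 →σ 3
3 →τ 2 →σ 2

σ∘τ = [1 3 2]


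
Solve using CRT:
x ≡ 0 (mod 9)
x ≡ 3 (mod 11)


m₁ = 9, m₂ = 11, gcd = 1, so CRT applies. M = m₁·m₂ = 99
Let M₁ = M/m₁ = 11, M₂ = M/m₂ = 9
Find y₁ ≡ M₁⁻¹ (mod m₁): 11⁻¹ ≡ 5 (mod 9)
Find y₂ ≡ M₂⁻¹ (mod m₂): 9⁻¹ ≡ 5 (mod 11)
x = a₁·M₁·y₁ + a₂·M₂·y₂ = 0·11·5 + 3·9·5 = 135
Reduce mod 99: x ≡ 36
Check: 36 mod 9 = 0 ✓, 36 mod 11 = 3 ✓

x ≡ 36 (mod 99)


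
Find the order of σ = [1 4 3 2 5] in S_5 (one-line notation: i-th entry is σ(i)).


Cycle decomposition: (2 4)
Cycle lengths: 2
Order = lcm(2) = 2

ord(σ) = 2


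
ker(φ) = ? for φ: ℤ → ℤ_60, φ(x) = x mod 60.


Kernel = preimage of identity
ker(φ) = {x ∈ ℤ : x ≡ 0 (mod 60)} = 60ℤ = {0, ±60, ±120, ...}

ker(φ) = 60ℤ


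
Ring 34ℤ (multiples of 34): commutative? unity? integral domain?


34ℤ is a commutative ring under +,× but has no multiplicative identity (1 ∉ 34ℤ); it has no zero divisors, but without unity it is not an integral domain
Commutative: Yes
Integral domain: No
Has unity: No

34ℤ (multiples of 34): Commutative=Yes, Unity=No


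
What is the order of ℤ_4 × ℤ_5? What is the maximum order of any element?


|ℤ_4 × ℤ_5| = 4 × 5 = 20
Max element order = lcm(4,5) = 20
Cyclic? Yes (gcd=1)

|ℤ_4×ℤ_5| = 20, max element order = 20
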